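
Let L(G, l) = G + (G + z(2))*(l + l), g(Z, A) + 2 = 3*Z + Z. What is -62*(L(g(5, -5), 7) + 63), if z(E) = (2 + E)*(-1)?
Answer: -17174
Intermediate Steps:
z(E) = -2 - E
g(Z, A) = -2 + 4*Z (g(Z, A) = -2 + (3*Z + Z) = -2 + 4*Z)
L(G, l) = G + 2*l*(-4 + G) (L(G, l) = G + (G + (-2 - 1*2))*(l + l) = G + (G + (-2 - 2))*(2*l) = G + (G - 4)*(2*l) = G + (-4 + G)*(2*l) = G + 2*l*(-4 + G))
-62*(L(g(5, -5), 7) + 63) = -62*(((-2 + 4*5) - 8*7 + 2*(-2 + 4*5)*7) + 63) = -62*(((-2 + 20) - 56 + 2*(-2 + 20)*7) + 63) = -62*((18 - 56 + 2*18*7) + 63) = -62*((18 - 56 + 252) + 63) = -62*(214 + 63) = -62*277 = -17174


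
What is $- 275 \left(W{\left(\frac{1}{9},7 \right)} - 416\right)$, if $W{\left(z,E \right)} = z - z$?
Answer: $114400$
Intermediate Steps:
$W{\left(z,E \right)} = 0$
$- 275 \left(W{\left(\frac{1}{9},7 \right)} - 416\right) = - 275 \left(0 - 416\right) = \left(-275\right) \left(-416\right) = 114400$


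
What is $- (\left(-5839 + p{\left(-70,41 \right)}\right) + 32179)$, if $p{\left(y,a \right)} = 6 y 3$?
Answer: $-25080$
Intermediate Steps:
$p{\left(y,a \right)} = 18 y$
$- (\left(-5839 + p{\left(-70,41 \right)}\right) + 32179) = - (\left(-5839 + 18 \left(-70\right)\right) + 32179) = - (\left(-5839 - 1260\right) + 32179) = - (-7099 + 32179) = \left(-1\right) 25080 = -25080$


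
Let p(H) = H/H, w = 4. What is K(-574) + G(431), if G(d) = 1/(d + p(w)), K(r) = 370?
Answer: 159841/432 ≈ 370.00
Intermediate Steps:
p(H) = 1
G(d) = 1/(1 + d) (G(d) = 1/(d + 1) = 1/(1 + d))
K(-574) + G(431) = 370 + 1/(1 + 431) = 370 + 1/432 = 159841/432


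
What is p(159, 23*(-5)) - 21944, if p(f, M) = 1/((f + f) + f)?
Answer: -10467287/477 ≈ -21944.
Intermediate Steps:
p(f, M) = 1/(3*f) (p(f, M) = 1/(2*f + f) = 1/(3*f))
p(159, 23*(-5)) - 21944 = (⅓)/159 - 21944 = (⅓)*(1/159) - 21944 = 1/477 - 21944 = -10467287/477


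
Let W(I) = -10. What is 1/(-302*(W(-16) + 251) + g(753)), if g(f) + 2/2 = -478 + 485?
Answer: -1/72776 ≈ -1.3741e-5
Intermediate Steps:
g(f) = 6 (g(f) = -1 + (-478 + 485) = -1 + 7 = 6)
1/(-302*(W(-16) + 251) + g(753)) = 1/(-302*(-10 + 251) + 6) = 1/(-302*241 + 6) = 1/(-72782 + 6) = 1/(-72776) = -1/72776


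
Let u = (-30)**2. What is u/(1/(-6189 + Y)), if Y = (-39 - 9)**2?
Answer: -3496500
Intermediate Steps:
u = 900
Y = 2304 (Y = (-48)**2 = 2304)
u/(1/(-6189 + Y)) = 900/(1/(-6189 + 2304)) = 900/(1/(-3885)) = 900/(-1/3885) = 900*(-3885) = -3496500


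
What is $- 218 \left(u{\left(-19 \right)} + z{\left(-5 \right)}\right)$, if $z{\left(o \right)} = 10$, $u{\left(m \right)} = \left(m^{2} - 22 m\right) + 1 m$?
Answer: $-167860$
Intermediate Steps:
$u{\left(m \right)} = m^{2} - 21 m$ ($u{\left(m \right)} = \left(m^{2} - 22 m\right) + m = m^{2} - 21 m$)
$- 218 \left(u{\left(-19 \right)} + z{\left(-5 \right)}\right) = - 218 \left(- 19 \left(-21 - 19\right) + 10\right) = - 218 \left(\left(-19\right) \left(-40\right) + 10\right) = - 218 \left(760 + 10\right) = \left(-218\right) 770 = -167860$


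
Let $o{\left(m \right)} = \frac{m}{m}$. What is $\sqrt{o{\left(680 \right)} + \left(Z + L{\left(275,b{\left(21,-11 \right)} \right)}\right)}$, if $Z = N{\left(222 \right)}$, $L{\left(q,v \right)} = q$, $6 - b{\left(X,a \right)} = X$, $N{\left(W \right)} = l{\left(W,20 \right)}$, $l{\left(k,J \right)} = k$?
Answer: $\sqrt{498} \approx 22.316$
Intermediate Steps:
$N{\left(W \right)} = W$
$b{\left(X,a \right)} = 6 - X$
$Z = 222$
$o{\left(m \right)} = 1$
$\sqrt{o{\left(680 \right)} + \left(Z + L{\left(275,b{\left(21,-11 \right)} \right)}\right)} = \sqrt{1 + \left(222 + 275\right)} = \sqrt{1 + 497} = \sqrt{498}$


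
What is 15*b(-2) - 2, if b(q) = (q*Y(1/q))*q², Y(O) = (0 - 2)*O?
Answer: -122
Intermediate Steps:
Y(O) = -2*O
b(q) = -2*q² (b(q) = (q*(-2/q))*q² = -2*q²)
15*b(-2) - 2 = 15*(-2*(-2)²) - 2 = 15*(-2*4) - 2 = 15*(-8) - 2 = -120 - 2 = -122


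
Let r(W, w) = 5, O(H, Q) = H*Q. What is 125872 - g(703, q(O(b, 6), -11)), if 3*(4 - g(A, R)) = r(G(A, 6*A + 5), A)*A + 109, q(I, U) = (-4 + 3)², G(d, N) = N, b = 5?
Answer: 127076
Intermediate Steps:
q(I, U) = 1 (q(I, U) = (-1)² = 1)
g(A, R) = -97/3 - 5*A/3 (g(A, R) = 4 - (5*A + 109)/3 = 4 - (109 + 5*A)/3 = 4 + (-109/3 - 5*A/3) = -97/3 - 5*A/3)
125872 - g(703, q(O(b, 6), -11)) = 125872 - (-97/3 - 5/3*703) = 125872 - (-97/3 - 3515/3) = 125872 - 1*(-1204) = 125872 + 1204 = 127076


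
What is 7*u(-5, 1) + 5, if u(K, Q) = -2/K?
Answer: 39/5 ≈ 7.8000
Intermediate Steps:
7*u(-5, 1) + 5 = 7*(-2/(-5)) + 5 = 7*(-2*(-1/5)) + 5 = 7*(2/5) + 5 = 14/5 + 5 = 39/5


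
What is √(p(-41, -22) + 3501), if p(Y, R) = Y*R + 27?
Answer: √4430 ≈ 66.558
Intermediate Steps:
p(Y, R) = 27 + R*Y (p(Y, R) = R*Y + 27 = 27 + R*Y)
√(p(-41, -22) + 3501) = √((27 - 22*(-41)) + 3501) = √((27 + 902) + 3501) = √(929 + 3501) = √4430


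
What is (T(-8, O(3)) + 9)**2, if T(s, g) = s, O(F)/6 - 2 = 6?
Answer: 1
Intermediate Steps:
O(F) = 48 (O(F) = 12 + 6*6 = 12 + 36 = 48)
(T(-8, O(3)) + 9)**2 = (-8 + 9)**2 = 1**2 = 1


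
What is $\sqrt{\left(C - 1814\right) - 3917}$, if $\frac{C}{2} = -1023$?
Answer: $i \sqrt{7777} \approx 88.187 i$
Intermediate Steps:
$C = -2046$ ($C = 2 \left(-1023\right) = -2046$)
$\sqrt{\left(C - 1814\right) - 3917} = \sqrt{\left(-2046 - 1814\right) - 3917} = \sqrt{-3860 - 3917} = \sqrt{-7777} = i \sqrt{7777}$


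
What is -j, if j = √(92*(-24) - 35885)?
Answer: -I*√38093 ≈ -195.17*I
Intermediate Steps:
j = I*√38093 (j = √(-2208 - 35885) = √(-38093) = I*√38093 ≈ 195.17*I)
-j = -I*√38093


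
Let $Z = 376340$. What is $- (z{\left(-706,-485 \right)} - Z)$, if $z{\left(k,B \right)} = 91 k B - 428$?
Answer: $-30782542$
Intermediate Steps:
$z{\left(k,B \right)} = -428 + 91 B k$ ($z{\left(k,B \right)} = 91 B k - 428 = -428 + 91 B k$)
$- (z{\left(-706,-485 \right)} - Z) = - (\left(-428 + 91 \left(-485\right) \left(-706\right)\right) - 376340) = - (\left(-428 + 31159310\right) - 376340) = - (31158882 - 376340) = \left(-1\right) 30782542 = -30782542$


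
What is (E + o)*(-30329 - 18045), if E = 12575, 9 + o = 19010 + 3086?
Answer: -1676739588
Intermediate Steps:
o = 22087 (o = -9 + (19010 + 3086) = -9 + 22096 = 22087)
(E + o)*(-30329 - 18045) = (12575 + 22087)*(-30329 - 18045) = 34662*(-48374) = -1676739588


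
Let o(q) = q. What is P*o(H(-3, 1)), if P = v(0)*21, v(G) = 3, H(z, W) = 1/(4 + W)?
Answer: 63/5 ≈ 12.600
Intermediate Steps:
P = 63 (P = 3*21 = 63)
P*o(H(-3, 1)) = 63/(4 + 1) = 63/5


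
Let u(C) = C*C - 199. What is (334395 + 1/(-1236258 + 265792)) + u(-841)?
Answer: 1010718018281/970466 ≈ 1.0415e+6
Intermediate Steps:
u(C) = -199 + C**2 (u(C) = C**2 - 199 = -199 + C**2)
(334395 + 1/(-1236258 + 265792)) + u(-841) = (334395 + 1/(-1236258 + 265792)) + (-199 + (-841)**2) = (334395 + 1/(-970466)) + (-199 + 707281) = (334395 - 1/970466) + 707082 = 324518978069/970466 + 707082 = 1010718018281/970466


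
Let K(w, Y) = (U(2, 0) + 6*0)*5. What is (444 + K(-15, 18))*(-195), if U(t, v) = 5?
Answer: -91455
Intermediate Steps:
K(w, Y) = 25 (K(w, Y) = (5 + 6*0)*5 = (5 + 0)*5 = 5*5 = 25)
(444 + K(-15, 18))*(-195) = (444 + 25)*(-195) = 469*(-195) = -91455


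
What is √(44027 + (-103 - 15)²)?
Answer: 3*√6439 ≈ 240.73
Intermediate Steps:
√(44027 + (-103 - 15)²) = √(44027 + (-118)²) = √(44027 + 13924) = √57951 = 3*√6439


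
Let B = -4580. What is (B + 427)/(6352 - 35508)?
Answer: 4153/29156 ≈ 0.14244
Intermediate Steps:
(B + 427)/(6352 - 35508) = (-4580 + 427)/(6352 - 35508) = -4153/(-29156) = -4153*(-1/29156) = 4153/29156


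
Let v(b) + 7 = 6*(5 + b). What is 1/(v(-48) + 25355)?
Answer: 1/25090 ≈ 3.9857e-5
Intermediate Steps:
v(b) = 23 + 6*b (v(b) = -7 + 6*(5 + b) = -7 + (30 + 6*b) = 23 + 6*b)
1/(v(-48) + 25355) = 1/((23 + 6*(-48)) + 25355) = 1/((23 - 288) + 25355) = 1/(-265 + 25355) = 1/25090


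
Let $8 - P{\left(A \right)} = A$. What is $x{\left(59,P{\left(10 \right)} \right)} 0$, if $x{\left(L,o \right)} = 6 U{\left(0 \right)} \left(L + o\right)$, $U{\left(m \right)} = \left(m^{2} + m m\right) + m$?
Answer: $0$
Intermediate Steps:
$P{\left(A \right)} = 8 - A$
$U{\left(m \right)} = m + 2 m^{2}$ ($U{\left(m \right)} = \left(m^{2} + m^{2}\right) + m = 2 m^{2} + m = m + 2 m^{2}$)
$x{\left(L,o \right)} = 0$ ($x{\left(L,o \right)} = 6 \cdot 0 \left(1 + 2 \cdot 0\right) \left(L + o\right) = 6 \cdot 0 \left(1 + 0\right) \left(L + o\right) = 6 \cdot 0 \cdot 1 \left(L + o\right) = 6 \cdot 0 \left(L + o\right) = 0 \left(L + o\right) = 0$)
$x{\left(59,P{\left(10 \right)} \right)} 0 = 0 \cdot 0 = 0$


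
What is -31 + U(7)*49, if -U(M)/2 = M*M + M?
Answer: -5519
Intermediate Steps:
U(M) = -2*M - 2*M² (U(M) = -2*(M*M + M) = -2*(M² + M) = -2*(M + M²) = -2*M - 2*M²)
-31 + U(7)*49 = -31 - 2*7*(1 + 7)*49 = -31 - 2*7*8*49 = -31 - 112*49 = -31 - 5488 = -5519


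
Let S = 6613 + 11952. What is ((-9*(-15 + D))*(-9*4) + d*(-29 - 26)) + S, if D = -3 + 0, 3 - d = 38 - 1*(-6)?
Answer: 14988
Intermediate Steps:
S = 18565
d = -41 (d = 3 - (38 - 1*(-6)) = 3 - (38 + 6) = 3 - 1*44 = 3 - 44 = -41)
D = -3
((-9*(-15 + D))*(-9*4) + d*(-29 - 26)) + S = ((-9*(-15 - 3))*(-9*4) - 41*(-29 - 26)) + 18565 = (-9*(-18)*(-36) - 41*(-55)) + 18565 = (162*(-36) + 2255) + 18565 = (-5832 + 2255) + 18565 = -3577 + 18565 = 14988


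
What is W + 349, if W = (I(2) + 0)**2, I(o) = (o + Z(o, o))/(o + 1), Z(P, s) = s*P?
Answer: 353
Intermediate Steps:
Z(P, s) = P*s
I(o) = (o + o**2)/(1 + o) (I(o) = (o + o*o)/(o + 1) = (o + o**2)/(1 + o))
W = 4 (W = (2 + 0)**2 = 2**2 = 4)
W + 349 = 4 + 349 = 353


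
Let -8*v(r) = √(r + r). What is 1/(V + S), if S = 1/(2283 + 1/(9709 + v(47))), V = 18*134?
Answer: 37921736677781911463/91467245477293968235977 + 4*√94/91467245477293968235977 ≈ 0.00041459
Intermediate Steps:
V = 2412
v(r) = -√2*√r/8 (v(r) = -√(r + r)/8 = -√2*√r/8)
S = 1/(2283 + 1/(9709 - √94/8)) (S = 1/(2283 + 1/(9709 - √2*√47/8)) = 1/(2283 + 1/(9709 - √94/8)) ≈ 0.00043802)
1/(V + S) = 1/(2412 + (6886600738523/15722110195348745 - 4*√94/15722110195348745)) = 1/(37921736677781911463/15722110195348745 - 4*√94/15722110195348745)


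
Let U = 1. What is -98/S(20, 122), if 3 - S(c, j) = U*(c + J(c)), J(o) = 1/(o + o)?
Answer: 3920/681 ≈ 5.7562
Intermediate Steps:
J(o) = 1/(2*o)
S(c, j) = 3 - c - 1/(2*c) (S(c, j) = 3 - (c + 1/(2*c)) = 3 + (-c - 1/(2*c)) = 3 - c - 1/(2*c))
-98/S(20, 122) = -98/(3 - 1*20 - ½/20) = -98/(3 - 20 - ½*1/20) = -98/(3 - 20 - 1/40) = -98/(-681/40) = -98*(-40/681) = 3920/681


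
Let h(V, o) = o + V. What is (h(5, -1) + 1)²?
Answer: 25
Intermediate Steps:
h(V, o) = V + o
(h(5, -1) + 1)² = ((5 - 1) + 1)² = (4 + 1)² = 5² = 25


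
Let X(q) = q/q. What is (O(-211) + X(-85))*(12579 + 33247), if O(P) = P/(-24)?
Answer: 5384555/12 ≈ 4.4871e+5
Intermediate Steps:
X(q) = 1
O(P) = -P/24 (O(P) = P*(-1/24) = -P/24)
(O(-211) + X(-85))*(12579 + 33247) = (-1/24*(-211) + 1)*(12579 + 33247) = (211/24 + 1)*45826 = (235/24)*45826 = 5384555/12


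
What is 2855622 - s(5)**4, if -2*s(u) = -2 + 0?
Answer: 2855621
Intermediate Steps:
s(u) = 1 (s(u) = -(-2 + 0)/2 = -1/2*(-2) = 1)
2855622 - s(5)**4 = 2855622 - 1*1**4 = 2855622 - 1*1 = 2855622 - 1 = 2855621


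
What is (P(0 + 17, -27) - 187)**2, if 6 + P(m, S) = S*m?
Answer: 425104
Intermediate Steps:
P(m, S) = -6 + S*m
(P(0 + 17, -27) - 187)**2 = ((-6 - 27*(0 + 17)) - 187)**2 = ((-6 - 27*17) - 187)**2 = ((-6 - 459) - 187)**2 = (-465 - 187)**2 = (-652)**2 = 425104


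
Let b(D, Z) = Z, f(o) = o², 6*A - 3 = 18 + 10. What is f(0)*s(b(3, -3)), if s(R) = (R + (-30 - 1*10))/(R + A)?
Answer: 0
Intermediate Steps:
A = 31/6 (A = ½ + (18 + 10)/6 = ½ + (⅙)*28 = ½ + 14/3 = 31/6 ≈ 5.1667)
s(R) = (-40 + R)/(31/6 + R) (s(R) = (R + (-30 - 1*10))/(R + 31/6) = (R + (-30 - 10))/(31/6 + R) = (R - 40)/(31/6 + R) = (-40 + R)/(31/6 + R))
f(0)*s(b(3, -3)) = 0²*(6*(-40 - 3)/(31 + 6*(-3))) = 0*(6*(-43)/(31 - 18)) = 0*(6*(-43)/13) = 0*(6*(1/13)*(-43)) = 0*(-258/13) = 0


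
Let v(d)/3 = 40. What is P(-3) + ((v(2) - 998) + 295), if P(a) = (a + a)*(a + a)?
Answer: -547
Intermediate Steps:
v(d) = 120 (v(d) = 3*40 = 120)
P(a) = 4*a² (P(a) = (2*a)*(2*a) = 4*a²)
P(-3) + ((v(2) - 998) + 295) = 4*(-3)² + ((120 - 998) + 295) = 4*9 + (-878 + 295) = 36 - 583 = -547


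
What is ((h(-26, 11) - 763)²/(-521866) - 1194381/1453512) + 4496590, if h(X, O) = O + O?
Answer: 568472530433145977/126423082232 ≈ 4.4966e+6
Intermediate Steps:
h(X, O) = 2*O
((h(-26, 11) - 763)²/(-521866) - 1194381/1453512) + 4496590 = ((2*11 - 763)²/(-521866) - 1194381/1453512) + 4496590 = ((22 - 763)²*(-1/521866) - 1194381*1/1453512) + 4496590 = ((-741)²*(-1/521866) - 398127/484504) + 4496590 = (549081*(-1/521866) - 398127/484504) + 4496590 = (-549081/521866 - 398127/484504) + 4496590 = -236900442903/126423082232 + 4496590 = 568472530433145977/126423082232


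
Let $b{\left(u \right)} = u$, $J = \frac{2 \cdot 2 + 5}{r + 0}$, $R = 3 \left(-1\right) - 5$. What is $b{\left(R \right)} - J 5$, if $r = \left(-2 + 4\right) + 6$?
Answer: $- \frac{109}{8} \approx -13.625$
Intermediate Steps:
$r = 8$ ($r = 2 + 6 = 8$)
$R = -8$ ($R = -3 - 5 = -8$)
$J = \frac{9}{8}$ ($J = \frac{2 \cdot 2 + 5}{8 + 0} = \frac{4 + 5}{8} = 9 \cdot \frac{1}{8} = \frac{9}{8} \approx 1.125$)
$b{\left(R \right)} - J 5 = -8 - \frac{9}{8} \cdot 5 = -8 - \frac{45}{8} = - \frac{109}{8}$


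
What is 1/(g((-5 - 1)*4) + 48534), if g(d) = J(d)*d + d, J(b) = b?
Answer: 1/49086 ≈ 2.0372e-5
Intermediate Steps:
g(d) = d + d² (g(d) = d*d + d = d² + d = d + d²)
1/(g((-5 - 1)*4) + 48534) = 1/(((-5 - 1)*4)*(1 + (-5 - 1)*4) + 48534) = 1/((-6*4)*(1 - 6*4) + 48534) = 1/(-24*(1 - 24) + 48534) = 1/(-24*(-23) + 48534) = 1/(552 + 48534) = 1/49086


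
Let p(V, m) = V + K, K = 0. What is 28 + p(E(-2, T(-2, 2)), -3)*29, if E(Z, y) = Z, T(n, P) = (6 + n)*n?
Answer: -30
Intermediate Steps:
T(n, P) = n*(6 + n)
p(V, m) = V (p(V, m) = V + 0 = V)
28 + p(E(-2, T(-2, 2)), -3)*29 = 28 - 2*29 = 28 - 58 = -30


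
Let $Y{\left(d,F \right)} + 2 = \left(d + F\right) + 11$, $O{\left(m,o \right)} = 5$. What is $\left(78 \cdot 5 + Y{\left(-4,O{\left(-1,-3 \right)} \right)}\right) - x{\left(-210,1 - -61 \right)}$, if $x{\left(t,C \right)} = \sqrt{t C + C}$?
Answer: $400 - i \sqrt{12958} \approx 400.0 - 113.83 i$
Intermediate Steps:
$x{\left(t,C \right)} = \sqrt{C + C t}$ ($x{\left(t,C \right)} = \sqrt{C t + C} = \sqrt{C + C t}$)
$Y{\left(d,F \right)} = 9 + F + d$ ($Y{\left(d,F \right)} = -2 + \left(\left(d + F\right) + 11\right) = -2 + \left(\left(F + d\right) + 11\right) = -2 + \left(11 + F + d\right) = 9 + F + d$)
$\left(78 \cdot 5 + Y{\left(-4,O{\left(-1,-3 \right)} \right)}\right) - x{\left(-210,1 - -61 \right)} = \left(78 \cdot 5 + \left(9 + 5 - 4\right)\right) - \sqrt{\left(1 - -61\right) \left(1 - 210\right)} = \left(390 + 10\right) - \sqrt{\left(1 + 61\right) \left(-209\right)} = 400 - \sqrt{62 \left(-209\right)} = 400 - \sqrt{-12958} = 400 - i \sqrt{12958}$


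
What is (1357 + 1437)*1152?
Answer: 3218688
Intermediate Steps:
(1357 + 1437)*1152 = 2794*1152 = 3218688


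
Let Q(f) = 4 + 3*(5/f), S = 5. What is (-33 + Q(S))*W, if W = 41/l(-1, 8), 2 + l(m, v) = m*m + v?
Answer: -1066/7 ≈ -152.29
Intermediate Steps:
l(m, v) = -2 + v + m² (l(m, v) = -2 + (m*m + v) = -2 + (m² + v) = -2 + (v + m²) = -2 + v + m²)
W = 41/7 (W = 41/(-2 + 8 + (-1)²) = 41/(-2 + 8 + 1) = 41/7 ≈ 5.8571)
Q(f) = 4 + 15/f
(-33 + Q(S))*W = (-33 + (4 + 15/5))*(41/7) = (-33 + (4 + 15*(⅕)))*(41/7) = (-33 + (4 + 3))*(41/7) = (-33 + 7)*(41/7) = -26*41/7 = -1066/7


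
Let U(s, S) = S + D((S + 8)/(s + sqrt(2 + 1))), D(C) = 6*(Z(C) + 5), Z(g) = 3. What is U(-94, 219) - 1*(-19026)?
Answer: 19293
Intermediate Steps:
D(C) = 48 (D(C) = 6*(3 + 5) = 6*8 = 48)
U(s, S) = 48 + S (U(s, S) = S + 48 = 48 + S)
U(-94, 219) - 1*(-19026) = (48 + 219) - 1*(-19026) = 267 + 19026 = 19293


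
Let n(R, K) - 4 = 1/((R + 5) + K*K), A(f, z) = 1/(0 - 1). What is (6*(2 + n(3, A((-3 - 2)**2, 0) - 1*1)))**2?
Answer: 5329/4 ≈ 1332.3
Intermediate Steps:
A(f, z) = -1 (A(f, z) = 1/(-1) = -1)
n(R, K) = 4 + 1/(5 + R + K**2) (n(R, K) = 4 + 1/((R + 5) + K*K) = 4 + 1/((5 + R) + K**2) = 4 + 1/(5 + R + K**2))
(6*(2 + n(3, A((-3 - 2)**2, 0) - 1*1)))**2 = (6*(2 + (21 + 4*3 + 4*(-1 - 1*1)**2)/(5 + 3 + (-1 - 1*1)**2)))**2 = (6*(2 + (21 + 12 + 4*(-1 - 1)**2)/(5 + 3 + (-1 - 1)**2)))**2 = (6*(2 + (21 + 12 + 4*(-2)**2)/(5 + 3 + (-2)**2)))**2 = (6*(2 + (21 + 12 + 4*4)/(5 + 3 + 4)))**2 = (6*(2 + (21 + 12 + 16)/12))**2 = (6*(2 + (1/12)*49))**2 = (6*(2 + 49/12))**2 = (6*(73/12))**2 = (73/2)**2 = 5329/4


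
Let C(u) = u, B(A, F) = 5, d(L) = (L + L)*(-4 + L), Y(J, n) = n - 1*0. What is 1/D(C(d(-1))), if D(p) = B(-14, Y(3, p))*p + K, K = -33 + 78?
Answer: 1/95 ≈ 0.010526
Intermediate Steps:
Y(J, n) = n (Y(J, n) = n + 0 = n)
d(L) = 2*L*(-4 + L) (d(L) = (2*L)*(-4 + L) = 2*L*(-4 + L))
K = 45
D(p) = 45 + 5*p (D(p) = 5*p + 45 = 45 + 5*p)
1/D(C(d(-1))) = 1/(45 + 5*(2*(-1)*(-4 - 1))) = 1/(45 + 5*(2*(-1)*(-5))) = 1/(45 + 5*10) = 1/(45 + 50) = 1/95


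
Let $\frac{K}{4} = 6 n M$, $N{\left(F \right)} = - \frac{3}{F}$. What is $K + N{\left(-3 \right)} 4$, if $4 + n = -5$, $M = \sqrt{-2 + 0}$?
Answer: $4 - 216 i \sqrt{2} \approx 4.0 - 305.47 i$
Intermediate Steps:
$M = i \sqrt{2}$ ($M = \sqrt{-2} = i \sqrt{2} \approx 1.4142 i$)
$n = -9$ ($n = -4 - 5 = -9$)
$K = - 216 i \sqrt{2}$ ($K = 4 \cdot 6 \left(-9\right) i \sqrt{2} = 4 \left(- 54 i \sqrt{2}\right) = - 216 i \sqrt{2} \approx - 305.47 i$)
$K + N{\left(-3 \right)} 4 = - 216 i \sqrt{2} + - \frac{3}{-3} \cdot 4 = - 216 i \sqrt{2} + \left(-3\right) \left(- \frac{1}{3}\right) 4 = - 216 i \sqrt{2} + 1 \cdot 4 = - 216 i \sqrt{2} + 4 = 4 - 216 i \sqrt{2}$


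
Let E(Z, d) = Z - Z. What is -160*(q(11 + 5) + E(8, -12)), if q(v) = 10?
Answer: -1600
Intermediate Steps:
E(Z, d) = 0
-160*(q(11 + 5) + E(8, -12)) = -160*(10 + 0) = -160*10 = -1600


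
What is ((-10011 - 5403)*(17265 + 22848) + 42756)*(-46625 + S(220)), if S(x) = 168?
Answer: 28722459570882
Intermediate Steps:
((-10011 - 5403)*(17265 + 22848) + 42756)*(-46625 + S(220)) = ((-10011 - 5403)*(17265 + 22848) + 42756)*(-46625 + 168) = (-15414*40113 + 42756)*(-46457) = (-618301782 + 42756)*(-46457) = -618259026*(-46457) = 28722459570882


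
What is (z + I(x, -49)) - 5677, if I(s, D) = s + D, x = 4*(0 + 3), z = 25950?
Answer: 20236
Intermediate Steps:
x = 12 (x = 4*3 = 12)
I(s, D) = D + s
(z + I(x, -49)) - 5677 = (25950 + (-49 + 12)) - 5677 = (25950 - 37) - 5677 = 25913 - 5677 = 20236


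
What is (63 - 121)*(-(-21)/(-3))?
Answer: 406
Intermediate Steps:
(63 - 121)*(-(-21)/(-3)) = -(-174)*(-7*(-1/3)) = -(-174)*7/3 = -58*(-7) = 406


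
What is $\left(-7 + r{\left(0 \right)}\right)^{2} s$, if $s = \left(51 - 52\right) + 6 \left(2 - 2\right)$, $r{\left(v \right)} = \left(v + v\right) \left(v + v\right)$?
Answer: $-49$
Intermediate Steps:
$r{\left(v \right)} = 4 v^{2}$ ($r{\left(v \right)} = 2 v 2 v = 4 v^{2}$)
$s = -1$ ($s = -1 + 6 \cdot 0 = -1 + 0 = -1$)
$\left(-7 + r{\left(0 \right)}\right)^{2} s = \left(-7 + 4 \cdot 0^{2}\right)^{2} \left(-1\right) = \left(-7 + 4 \cdot 0\right)^{2} \left(-1\right) = \left(-7 + 0\right)^{2} \left(-1\right) = \left(-7\right)^{2} \left(-1\right) = 49 \left(-1\right) = -49$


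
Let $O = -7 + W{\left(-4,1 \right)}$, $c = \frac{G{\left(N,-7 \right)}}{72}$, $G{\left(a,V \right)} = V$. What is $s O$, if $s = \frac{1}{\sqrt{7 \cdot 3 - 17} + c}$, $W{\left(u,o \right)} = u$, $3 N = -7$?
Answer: $- \frac{792}{137} \approx -5.781$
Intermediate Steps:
$N = - \frac{7}{3}$ ($N = \frac{1}{3} \left(-7\right) = - \frac{7}{3} \approx -2.3333$)
$c = - \frac{7}{72} \approx -0.097222$
$O = -11$ ($O = -7 - 4 = -11$)
$s = \frac{72}{137}$ ($s = \frac{1}{\sqrt{7 \cdot 3 - 17} - \frac{7}{72}} = \frac{1}{\sqrt{21 - 17} - \frac{7}{72}} = \frac{1}{\sqrt{4} - \frac{7}{72}} = \frac{1}{2 - \frac{7}{72}} = \frac{1}{\frac{137}{72}} = \frac{72}{137} \approx 0.52555$)
$s O = \frac{72}{137} \left(-11\right) = - \frac{792}{137}$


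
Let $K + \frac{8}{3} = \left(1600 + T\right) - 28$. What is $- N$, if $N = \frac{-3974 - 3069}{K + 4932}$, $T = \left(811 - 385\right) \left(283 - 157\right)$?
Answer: $\frac{21129}{180532} \approx 0.11704$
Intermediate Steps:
$T = 53676$ ($T = 426 \left(283 - 157\right) = 426 \cdot 126 = 53676$)
$K = \frac{165736}{3}$ ($K = - \frac{8}{3} + \left(\left(1600 + 53676\right) - 28\right) = - \frac{8}{3} + \left(55276 - 28\right) = - \frac{8}{3} + 55248 = \frac{165736}{3} \approx 55245.0$)
$N = - \frac{21129}{180532}$ ($N = \frac{-3974 - 3069}{\frac{165736}{3} + 4932} = - \frac{7043}{\frac{180532}{3}} = \left(-7043\right) \frac{3}{180532} = - \frac{21129}{180532} \approx -0.11704$)
$- N = \left(-1\right) \left(- \frac{21129}{180532}\right) = \frac{21129}{180532}$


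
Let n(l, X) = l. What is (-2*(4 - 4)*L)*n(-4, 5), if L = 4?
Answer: 0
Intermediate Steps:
(-2*(4 - 4)*L)*n(-4, 5) = -2*(4 - 4)*4*(-4) = -0*4*(-4) = -2*0*(-4) = 0*(-4) = 0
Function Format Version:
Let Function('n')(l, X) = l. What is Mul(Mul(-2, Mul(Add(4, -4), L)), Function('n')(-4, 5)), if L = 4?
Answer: 0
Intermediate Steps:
Mul(Mul(-2, Mul(Add(4, -4), L)), Function('n')(-4, 5)) = Mul(Mul(-2, Mul(Add(4, -4), 4)), -4) = Mul(Mul(-2, Mul(0, 4)), -4) = Mul(Mul(-2, 0), -4) = Mul(0, -4) = 0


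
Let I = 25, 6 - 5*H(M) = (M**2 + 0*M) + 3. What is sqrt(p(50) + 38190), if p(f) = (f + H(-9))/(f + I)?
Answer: sqrt(214821330)/75 ≈ 195.42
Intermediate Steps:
H(M) = 3/5 - M**2/5 (H(M) = 6/5 - ((M**2 + 0*M) + 3)/5 = 6/5 - ((M**2 + 0) + 3)/5 = 6/5 - (M**2 + 3)/5 = 6/5 - (3 + M**2)/5 = 6/5 + (-3/5 - M**2/5) = 3/5 - M**2/5)
p(f) = (-78/5 + f)/(25 + f) (p(f) = (f + (3/5 - 1/5*(-9)**2))/(f + 25) = (f + (3/5 - 1/5*81))/(25 + f) = (f + (3/5 - 81/5))/(25 + f) = (f - 78/5)/(25 + f) = (-78/5 + f)/(25 + f))
sqrt(p(50) + 38190) = sqrt((-78/5 + 50)/(25 + 50) + 38190) = sqrt((172/5)/75 + 38190) = sqrt((1/75)*(172/5) + 38190) = sqrt(172/375 + 38190) = sqrt(14321422/375) = sqrt(214821330)/75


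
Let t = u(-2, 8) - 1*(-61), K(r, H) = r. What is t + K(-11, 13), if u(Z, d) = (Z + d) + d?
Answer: 64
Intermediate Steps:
u(Z, d) = Z + 2*d
t = 75 (t = (-2 + 2*8) - 1*(-61) = (-2 + 16) + 61 = 14 + 61 = 75)
t + K(-11, 13) = 75 - 11 = 64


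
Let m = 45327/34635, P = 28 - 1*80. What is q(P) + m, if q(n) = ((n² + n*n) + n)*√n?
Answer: 15109/11545 + 10712*I*√13 ≈ 1.3087 + 38623.0*I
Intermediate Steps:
P = -52 (P = 28 - 80 = -52)
m = 15109/11545 (m = 45327*(1/34635) = 15109/11545 ≈ 1.3087)
q(n) = √n*(n + 2*n²) (q(n) = ((n² + n²) + n)*√n = (2*n² + n)*√n = (n + 2*n²)*√n = √n*(n + 2*n²))
q(P) + m = (-52)^(3/2)*(1 + 2*(-52)) + 15109/11545 = (-104*I*√13)*(1 - 104) + 15109/11545 = -104*I*√13*(-103) + 15109/11545 = 10712*I*√13 + 15109/11545 = 15109/11545 + 10712*I*√13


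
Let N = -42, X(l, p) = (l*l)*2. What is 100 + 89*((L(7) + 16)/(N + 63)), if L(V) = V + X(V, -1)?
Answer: 12869/21 ≈ 612.81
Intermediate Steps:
X(l, p) = 2*l**2 (X(l, p) = l**2*2 = 2*l**2)
L(V) = V + 2*V**2
100 + 89*((L(7) + 16)/(N + 63)) = 100 + 89*((7*(1 + 2*7) + 16)/(-42 + 63)) = 100 + 89*((7*(1 + 14) + 16)/21) = 100 + 89*((7*15 + 16)*(1/21)) = 100 + 89*((105 + 16)*(1/21)) = 100 + 89*(121*(1/21)) = 100 + 89*(121/21) = 100 + 10769/21 = 12869/21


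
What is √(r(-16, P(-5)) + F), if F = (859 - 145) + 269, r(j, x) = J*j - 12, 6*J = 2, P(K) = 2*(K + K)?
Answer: √8691/3 ≈ 31.075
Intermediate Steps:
P(K) = 4*K (P(K) = 2*(2*K) = 4*K)
J = ⅓ (J = (⅙)*2 = ⅓ ≈ 0.33333)
r(j, x) = -12 + j/3 (r(j, x) = j/3 - 12 = -12 + j/3)
F = 983 (F = 714 + 269 = 983)
√(r(-16, P(-5)) + F) = √((-12 + (⅓)*(-16)) + 983) = √((-12 - 16/3) + 983) = √(-52/3 + 983) = √(2897/3) = √8691/3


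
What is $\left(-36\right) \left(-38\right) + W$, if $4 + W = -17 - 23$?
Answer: $1324$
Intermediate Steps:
$W = -44$ ($W = -4 - 40 = -44$)
$\left(-36\right) \left(-38\right) + W = \left(-36\right) \left(-38\right) - 44 = 1368 - 44 = 1324$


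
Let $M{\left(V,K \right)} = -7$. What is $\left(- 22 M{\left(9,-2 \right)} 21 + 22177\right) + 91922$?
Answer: $117333$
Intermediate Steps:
$\left(- 22 M{\left(9,-2 \right)} 21 + 22177\right) + 91922 = \left(\left(-22\right) \left(-7\right) 21 + 22177\right) + 91922 = \left(154 \cdot 21 + 22177\right) + 91922 = \left(3234 + 22177\right) + 91922 = 25411 + 91922 = 117333$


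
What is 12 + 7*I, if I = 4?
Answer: 40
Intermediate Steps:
12 + 7*I = 12 + 7*4 = 12 + 28 = 40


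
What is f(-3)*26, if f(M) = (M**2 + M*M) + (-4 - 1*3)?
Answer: 286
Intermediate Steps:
f(M) = -7 + 2*M**2 (f(M) = (M**2 + M**2) + (-4 - 3) = 2*M**2 - 7 = -7 + 2*M**2)
f(-3)*26 = (-7 + 2*(-3)**2)*26 = (-7 + 2*9)*26 = (-7 + 18)*26 = 11*26 = 286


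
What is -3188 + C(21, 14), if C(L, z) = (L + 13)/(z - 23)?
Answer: -28726/9 ≈ -3191.8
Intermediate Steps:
C(L, z) = (13 + L)/(-23 + z)
-3188 + C(21, 14) = -3188 + (13 + 21)/(-23 + 14) = -3188 + 34/(-9) = -3188 - 1/9*34 = -3188 - 34/9 = -28726/9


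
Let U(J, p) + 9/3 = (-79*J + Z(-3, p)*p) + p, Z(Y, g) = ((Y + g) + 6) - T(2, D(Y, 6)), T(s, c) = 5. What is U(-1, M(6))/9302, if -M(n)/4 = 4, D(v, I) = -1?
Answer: 174/4651 ≈ 0.037411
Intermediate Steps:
M(n) = -16 (M(n) = -4*4 = -16)
Z(Y, g) = 1 + Y + g (Z(Y, g) = ((Y + g) + 6) - 1*5 = (6 + Y + g) - 5 = 1 + Y + g)
U(J, p) = -3 + p - 79*J + p*(-2 + p) (U(J, p) = -3 + ((-79*J + (1 - 3 + p)*p) + p) = -3 + ((-79*J + (-2 + p)*p) + p) = -3 + ((-79*J + p*(-2 + p)) + p) = -3 + (p - 79*J + p*(-2 + p)) = -3 + p - 79*J + p*(-2 + p))
U(-1, M(6))/9302 = (-3 + (-16)² - 1*(-16) - 79*(-1))/9302 = (-3 + 256 + 16 + 79)*(1/9302) = 348*(1/9302) = 174/4651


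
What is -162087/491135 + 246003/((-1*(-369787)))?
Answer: 60883017936/181615338245 ≈ 0.33523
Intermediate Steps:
-162087/491135 + 246003/((-1*(-369787))) = -162087*1/491135 + 246003/369787 = -162087/491135 + 246003*(1/369787) = -162087/491135 + 246003/369787 = 60883017936/181615338245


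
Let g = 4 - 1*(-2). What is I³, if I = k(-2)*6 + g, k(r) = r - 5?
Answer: -46656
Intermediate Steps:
k(r) = -5 + r
g = 6 (g = 4 + 2 = 6)
I = -36 (I = (-5 - 2)*6 + 6 = -7*6 + 6 = -42 + 6 = -36)
I³ = (-36)³ = -46656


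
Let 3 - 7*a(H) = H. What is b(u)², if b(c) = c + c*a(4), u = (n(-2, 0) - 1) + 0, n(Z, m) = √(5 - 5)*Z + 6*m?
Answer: 36/49 ≈ 0.73469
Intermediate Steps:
n(Z, m) = 6*m (n(Z, m) = √0*Z + 6*m = 0*Z + 6*m = 0 + 6*m = 6*m)
a(H) = 3/7 - H/7
u = -1 (u = (6*0 - 1) + 0 = (0 - 1) + 0 = -1 + 0 = -1)
b(c) = 6*c/7 (b(c) = c + c*(3/7 - ⅐*4) = c + c*(3/7 - 4/7) = c + c*(-⅐) = c - c/7 = 6*c/7)
b(u)² = ((6/7)*(-1))² = (-6/7)² = 36/49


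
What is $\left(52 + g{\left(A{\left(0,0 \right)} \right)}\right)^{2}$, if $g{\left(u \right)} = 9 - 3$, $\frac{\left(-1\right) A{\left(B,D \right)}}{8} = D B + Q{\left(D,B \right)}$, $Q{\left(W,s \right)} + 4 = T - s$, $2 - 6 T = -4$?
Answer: $3364$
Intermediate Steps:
$T = 1$ ($T = \frac{1}{3} - - \frac{2}{3} = \frac{1}{3} + \frac{2}{3} = 1$)
$Q{\left(W,s \right)} = -3 - s$ ($Q{\left(W,s \right)} = -4 - \left(-1 + s\right) = -3 - s$)
$A{\left(B,D \right)} = 24 + 8 B - 8 B D$ ($A{\left(B,D \right)} = - 8 \left(D B - \left(3 + B\right)\right) = - 8 \left(B D - \left(3 + B\right)\right) = - 8 \left(-3 - B + B D\right) = 24 + 8 B - 8 B D$)
$g{\left(u \right)} = 6$
$\left(52 + g{\left(A{\left(0,0 \right)} \right)}\right)^{2} = \left(52 + 6\right)^{2} = 58^{2} = 3364$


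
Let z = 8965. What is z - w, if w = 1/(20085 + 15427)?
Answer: 318365079/35512 ≈ 8965.0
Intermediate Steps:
w = 1/35512 ≈ 2.8159e-5
z - w = 8965 - 1*1/35512 = 8965 - 1/35512 = 318365079/35512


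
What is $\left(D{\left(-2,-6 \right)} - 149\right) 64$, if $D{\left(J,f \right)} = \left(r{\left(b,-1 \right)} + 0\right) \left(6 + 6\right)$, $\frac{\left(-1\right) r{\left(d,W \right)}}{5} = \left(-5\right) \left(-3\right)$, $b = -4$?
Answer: $-67136$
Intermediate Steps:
$r{\left(d,W \right)} = -75$ ($r{\left(d,W \right)} = - 5 \left(\left(-5\right) \left(-3\right)\right) = \left(-5\right) 15 = -75$)
$D{\left(J,f \right)} = -900$ ($D{\left(J,f \right)} = \left(-75 + 0\right) \left(6 + 6\right) = \left(-75\right) 12 = -900$)
$\left(D{\left(-2,-6 \right)} - 149\right) 64 = \left(-900 - 149\right) 64 = \left(-1049\right) 64 = -67136$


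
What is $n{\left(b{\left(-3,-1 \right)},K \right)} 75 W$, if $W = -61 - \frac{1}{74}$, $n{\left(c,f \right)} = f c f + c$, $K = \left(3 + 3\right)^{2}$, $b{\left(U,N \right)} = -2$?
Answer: $\frac{439196625}{37} \approx 1.187 \cdot 10^{7}$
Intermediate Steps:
$K = 36$ ($K = 6^{2} = 36$)
$n{\left(c,f \right)} = c + c f^{2}$ ($n{\left(c,f \right)} = c f f + c = c f^{2} + c = c + c f^{2}$)
$W = - \frac{4515}{74}$ ($W = -61 - \frac{1}{74} = - \frac{4515}{74} \approx -61.013$)
$n{\left(b{\left(-3,-1 \right)},K \right)} 75 W = - 2 \left(1 + 36^{2}\right) 75 \left(- \frac{4515}{74}\right) = - 2 \left(1 + 1296\right) 75 \left(- \frac{4515}{74}\right) = \left(-2\right) 1297 \cdot 75 \left(- \frac{4515}{74}\right) = \left(-2594\right) 75 \left(- \frac{4515}{74}\right) = \left(-194550\right) \left(- \frac{4515}{74}\right) = \frac{439196625}{37}$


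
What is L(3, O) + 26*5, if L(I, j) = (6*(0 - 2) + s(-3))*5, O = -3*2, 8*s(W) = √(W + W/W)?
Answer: 70 + 5*I*√2/8 ≈ 70.0 + 0.88388*I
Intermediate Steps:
s(W) = √(1 + W)/8 (s(W) = √(W + W/W)/8 = √(W + 1)/8 = √(1 + W)/8)
O = -6 (O = -1*6 = -6)
L(I, j) = -60 + 5*I*√2/8 (L(I, j) = (6*(0 - 2) + √(1 - 3)/8)*5 = (6*(-2) + √(-2)/8)*5 = (-12 + (I*√2)/8)*5 = (-12 + I*√2/8)*5 = -60 + 5*I*√2/8)
L(3, O) + 26*5 = (-60 + 5*I*√2/8) + 26*5 = (-60 + 5*I*√2/8) + 130 = 70 + 5*I*√2/8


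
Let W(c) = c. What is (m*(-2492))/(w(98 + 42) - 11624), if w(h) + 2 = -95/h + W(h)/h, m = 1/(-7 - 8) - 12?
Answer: -12629456/4882785 ≈ -2.5865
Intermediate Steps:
m = -181/15 (m = 1/(-15) - 12 = -1/15 - 12 = -181/15 ≈ -12.067)
w(h) = -1 - 95/h (w(h) = -2 + (-95/h + h/h) = -2 + (-95/h + 1) = -2 + (1 - 95/h) = -1 - 95/h)
(m*(-2492))/(w(98 + 42) - 11624) = (-181/15*(-2492))/((-95 - (98 + 42))/(98 + 42) - 11624) = 451052/(15*((-95 - 1*140)/140 - 11624)) = 451052/(15*((-95 - 140)/140 - 11624)) = 451052/(15*((1/140)*(-235) - 11624)) = 451052/(15*(-47/28 - 11624)) = 451052/(15*(-325519/28)) = (451052/15)*(-28/325519) = -12629456/4882785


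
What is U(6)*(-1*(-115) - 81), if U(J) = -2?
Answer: -68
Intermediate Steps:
U(6)*(-1*(-115) - 81) = -2*(-1*(-115) - 81) = -2*(115 - 81) = -2*34 = -68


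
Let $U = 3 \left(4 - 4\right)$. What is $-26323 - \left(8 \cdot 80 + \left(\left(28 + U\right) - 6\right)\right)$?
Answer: $-26985$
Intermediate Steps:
$U = 0$ ($U = 3 \cdot 0 = 0$)
$-26323 - \left(8 \cdot 80 + \left(\left(28 + U\right) - 6\right)\right) = -26323 - \left(8 \cdot 80 + \left(\left(28 + 0\right) - 6\right)\right) = -26323 - \left(640 + \left(28 - 6\right)\right) = -26323 - \left(640 + 22\right) = -26323 - 662 = -26985$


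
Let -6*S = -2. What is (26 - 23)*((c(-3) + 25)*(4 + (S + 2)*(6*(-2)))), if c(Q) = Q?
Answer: -1584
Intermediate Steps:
S = 1/3 (S = -1/6*(-2) = 1/3 ≈ 0.33333)
(26 - 23)*((c(-3) + 25)*(4 + (S + 2)*(6*(-2)))) = (26 - 23)*((-3 + 25)*(4 + (1/3 + 2)*(6*(-2)))) = 3*(22*(4 + (7/3)*(-12))) = 3*(22*(4 - 28)) = 3*(22*(-24)) = 3*(-528) = -1584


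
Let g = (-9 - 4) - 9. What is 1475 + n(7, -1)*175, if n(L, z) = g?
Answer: -2375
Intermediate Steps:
g = -22 (g = -13 - 9 = -22)
n(L, z) = -22
1475 + n(7, -1)*175 = 1475 - 22*175 = 1475 - 3850 = -2375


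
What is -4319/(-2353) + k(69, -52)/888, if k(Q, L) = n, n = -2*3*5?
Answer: 627447/348244 ≈ 1.8017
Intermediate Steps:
n = -30 (n = -6*5 = -30)
k(Q, L) = -30
-4319/(-2353) + k(69, -52)/888 = -4319/(-2353) - 30/888 = -4319*(-1/2353) - 30*1/888 = 4319/2353 - 5/148 = 627447/348244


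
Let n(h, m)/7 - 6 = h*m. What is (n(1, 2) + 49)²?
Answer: 11025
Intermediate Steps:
n(h, m) = 42 + 7*h*m (n(h, m) = 42 + 7*(h*m) = 42 + 7*h*m)
(n(1, 2) + 49)² = ((42 + 7*1*2) + 49)² = ((42 + 14) + 49)² = (56 + 49)² = 105² = 11025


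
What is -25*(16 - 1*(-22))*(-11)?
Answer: 10450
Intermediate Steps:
-25*(16 - 1*(-22))*(-11) = -25*(16 + 22)*(-11) = -25*38*(-11) = -950*(-11) = 10450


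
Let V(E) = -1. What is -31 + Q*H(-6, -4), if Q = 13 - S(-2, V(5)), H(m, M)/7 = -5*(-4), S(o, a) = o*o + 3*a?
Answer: 1649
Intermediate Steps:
S(o, a) = o² + 3*a
H(m, M) = 140 (H(m, M) = 7*(-5*(-4)) = 7*20 = 140)
Q = 12 (Q = 13 - ((-2)² + 3*(-1)) = 13 - (4 - 3) = 13 - 1*1 = 13 - 1 = 12)
-31 + Q*H(-6, -4) = -31 + 12*140 = -31 + 1680 = 1649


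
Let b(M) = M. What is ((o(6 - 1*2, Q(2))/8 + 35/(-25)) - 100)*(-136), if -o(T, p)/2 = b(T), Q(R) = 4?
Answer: 69632/5 ≈ 13926.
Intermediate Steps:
o(T, p) = -2*T
((o(6 - 1*2, Q(2))/8 + 35/(-25)) - 100)*(-136) = ((-2*(6 - 1*2)/8 + 35/(-25)) - 100)*(-136) = ((-2*(6 - 2)*(1/8) + 35*(-1/25)) - 100)*(-136) = ((-2*4*(1/8) - 7/5) - 100)*(-136) = ((-8*1/8 - 7/5) - 100)*(-136) = ((-1 - 7/5) - 100)*(-136) = (-12/5 - 100)*(-136) = -512/5*(-136) = 69632/5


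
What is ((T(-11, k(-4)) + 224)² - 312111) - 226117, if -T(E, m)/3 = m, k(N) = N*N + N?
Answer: -502884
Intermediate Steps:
k(N) = N + N² (k(N) = N² + N = N + N²)
T(E, m) = -3*m
((T(-11, k(-4)) + 224)² - 312111) - 226117 = ((-(-12)*(1 - 4) + 224)² - 312111) - 226117 = ((-(-12)*(-3) + 224)² - 312111) - 226117 = ((-3*12 + 224)² - 312111) - 226117 = ((-36 + 224)² - 312111) - 226117 = (188² - 312111) - 226117 = (35344 - 312111) - 226117 = -276767 - 226117 = -502884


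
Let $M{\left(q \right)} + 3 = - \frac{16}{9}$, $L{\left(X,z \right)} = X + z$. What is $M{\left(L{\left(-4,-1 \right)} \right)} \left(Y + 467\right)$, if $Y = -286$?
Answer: $- \frac{7783}{9} \approx -864.78$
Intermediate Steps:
$M{\left(q \right)} = - \frac{43}{9}$ ($M{\left(q \right)} = -3 - \frac{16}{9} = - \frac{43}{9}$)
$M{\left(L{\left(-4,-1 \right)} \right)} \left(Y + 467\right) = - \frac{43 \left(-286 + 467\right)}{9} = \left(- \frac{43}{9}\right) 181 = - \frac{7783}{9}$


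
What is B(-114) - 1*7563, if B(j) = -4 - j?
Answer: -7453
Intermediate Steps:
B(-114) - 1*7563 = (-4 - 1*(-114)) - 1*7563 = (-4 + 114) - 7563 = 110 - 7563 = -7453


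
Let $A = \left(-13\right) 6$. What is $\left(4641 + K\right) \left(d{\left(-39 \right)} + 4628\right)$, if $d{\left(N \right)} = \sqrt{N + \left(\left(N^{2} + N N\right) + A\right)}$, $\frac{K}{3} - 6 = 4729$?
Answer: $87219288 + 282690 \sqrt{13} \approx 8.8239 \cdot 10^{7}$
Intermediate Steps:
$K = 14205$ ($K = 18 + 3 \cdot 4729 = 18 + 14187 = 14205$)
$A = -78$
$d{\left(N \right)} = \sqrt{-78 + N + 2 N^{2}}$ ($d{\left(N \right)} = \sqrt{N - \left(78 - N^{2} - N N\right)} = \sqrt{N + \left(\left(N^{2} + N^{2}\right) - 78\right)} = \sqrt{N + \left(2 N^{2} - 78\right)} = \sqrt{N + \left(-78 + 2 N^{2}\right)} = \sqrt{-78 + N + 2 N^{2}}$)
$\left(4641 + K\right) \left(d{\left(-39 \right)} + 4628\right) = \left(4641 + 14205\right) \left(\sqrt{-78 - 39 + 2 \left(-39\right)^{2}} + 4628\right) = 18846 \left(\sqrt{-78 - 39 + 2 \cdot 1521} + 4628\right) = 18846 \left(\sqrt{-78 - 39 + 3042} + 4628\right) = 18846 \left(\sqrt{2925} + 4628\right) = 18846 \left(15 \sqrt{13} + 4628\right) = 18846 \left(4628 + 15 \sqrt{13}\right) = 87219288 + 282690 \sqrt{13}$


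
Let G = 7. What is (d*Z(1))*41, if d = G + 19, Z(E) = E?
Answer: 1066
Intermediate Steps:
d = 26 (d = 7 + 19 = 26)
(d*Z(1))*41 = (26*1)*41 = 26*41 = 1066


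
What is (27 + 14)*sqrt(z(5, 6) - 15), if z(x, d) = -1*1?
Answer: 164*I ≈ 164.0*I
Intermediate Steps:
z(x, d) = -1
(27 + 14)*sqrt(z(5, 6) - 15) = (27 + 14)*sqrt(-1 - 15) = 41*sqrt(-16) = 41*(4*I) = 164*I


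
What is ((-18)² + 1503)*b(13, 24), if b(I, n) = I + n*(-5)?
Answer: -195489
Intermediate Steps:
b(I, n) = I - 5*n
((-18)² + 1503)*b(13, 24) = ((-18)² + 1503)*(13 - 5*24) = (324 + 1503)*(13 - 120) = 1827*(-107) = -195489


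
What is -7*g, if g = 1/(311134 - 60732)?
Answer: -7/250402 ≈ -2.7955e-5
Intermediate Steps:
g = 1/250402 ≈ 3.9936e-6
-7*g = -7*1/250402 = -7/250402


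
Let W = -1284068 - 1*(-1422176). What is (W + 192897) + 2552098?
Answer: 2883103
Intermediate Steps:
W = 138108 (W = -1284068 + 1422176 = 138108)
(W + 192897) + 2552098 = (138108 + 192897) + 2552098 = 331005 + 2552098 = 2883103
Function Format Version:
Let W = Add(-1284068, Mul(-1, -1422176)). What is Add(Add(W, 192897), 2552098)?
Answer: 2883103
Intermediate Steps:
W = 138108 (W = Add(-1284068, 1422176) = 138108)
Add(Add(W, 192897), 2552098) = Add(Add(138108, 192897), 2552098) = Add(331005, 2552098) = 2883103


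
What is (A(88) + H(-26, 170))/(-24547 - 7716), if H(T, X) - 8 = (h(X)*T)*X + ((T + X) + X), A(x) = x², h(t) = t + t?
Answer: 1494734/32263 ≈ 46.330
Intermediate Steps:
h(t) = 2*t
H(T, X) = 8 + T + 2*X + 2*T*X² (H(T, X) = 8 + (((2*X)*T)*X + ((T + X) + X)) = 8 + ((2*T*X)*X + (T + 2*X)) = 8 + (2*T*X² + (T + 2*X)) = 8 + (T + 2*X + 2*T*X²) = 8 + T + 2*X + 2*T*X²)
(A(88) + H(-26, 170))/(-24547 - 7716) = (88² + (8 - 26 + 2*170 + 2*(-26)*170²))/(-24547 - 7716) = (7744 + (8 - 26 + 340 + 2*(-26)*28900))/(-32263) = (7744 + (8 - 26 + 340 - 1502800))*(-1/32263) = (7744 - 1502478)*(-1/32263) = -1494734*(-1/32263) = 1494734/32263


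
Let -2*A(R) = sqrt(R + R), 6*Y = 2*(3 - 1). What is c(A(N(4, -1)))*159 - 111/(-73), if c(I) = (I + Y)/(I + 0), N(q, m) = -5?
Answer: 11718/73 + 106*I*sqrt(10)/5 ≈ 160.52 + 67.04*I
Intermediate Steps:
Y = 2/3 (Y = (2*(3 - 1))/6 = (2*2)/6 = (1/6)*4 = 2/3 ≈ 0.66667)
A(R) = -sqrt(2)*sqrt(R)/2 (A(R) = -sqrt(R + R)/2 = -sqrt(2)*sqrt(R)/2)
c(I) = (2/3 + I)/I (c(I) = (I + 2/3)/(I + 0) = (2/3 + I)/I)
c(A(N(4, -1)))*159 - 111/(-73) = ((2/3 - sqrt(2)*sqrt(-5)/2)/((-sqrt(2)*sqrt(-5)/2)))*159 - 111/(-73) = ((2/3 - sqrt(2)*I*sqrt(5)/2)/((-sqrt(2)*I*sqrt(5)/2)))*159 - 111*(-1/73) = ((2/3 - I*sqrt(10)/2)/((-I*sqrt(10)/2)))*159 + 111/73 = ((I*sqrt(10)/5)*(2/3 - I*sqrt(10)/2))*159 + 111/73 = (I*sqrt(10)*(2/3 - I*sqrt(10)/2)/5)*159 + 111/73 = 159*I*sqrt(10)*(2/3 - I*sqrt(10)/2)/5 + 111/73 = 111/73 + 159*I*sqrt(10)*(2/3 - I*sqrt(10)/2)/5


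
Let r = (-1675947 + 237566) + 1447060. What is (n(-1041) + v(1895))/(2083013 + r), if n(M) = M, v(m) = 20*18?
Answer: -681/2091692 ≈ -0.00032557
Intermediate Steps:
v(m) = 360
r = 8679 (r = -1438381 + 1447060 = 8679)
(n(-1041) + v(1895))/(2083013 + r) = (-1041 + 360)/(2083013 + 8679) = -681/2091692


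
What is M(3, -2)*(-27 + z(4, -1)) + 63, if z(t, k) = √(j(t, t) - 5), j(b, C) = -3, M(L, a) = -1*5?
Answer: 198 - 10*I*√2 ≈ 198.0 - 14.142*I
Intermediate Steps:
M(L, a) = -5
z(t, k) = 2*I*√2 (z(t, k) = √(-3 - 5) = √(-8) = 2*I*√2)
M(3, -2)*(-27 + z(4, -1)) + 63 = -5*(-27 + 2*I*√2) + 63 = (135 - 10*I*√2) + 63 = 198 - 10*I*√2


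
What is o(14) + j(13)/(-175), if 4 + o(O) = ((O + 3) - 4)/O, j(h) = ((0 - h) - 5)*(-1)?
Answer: -1111/350 ≈ -3.1743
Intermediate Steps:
j(h) = 5 + h (j(h) = (-h - 5)*(-1) = (-5 - h)*(-1) = 5 + h)
o(O) = -4 + (-1 + O)/O (o(O) = -4 + ((O + 3) - 4)/O = -4 + ((3 + O) - 4)/O = -4 + (-1 + O)/O)
o(14) + j(13)/(-175) = (-3 - 1/14) + (5 + 13)/(-175) = (-3 - 1*1/14) + 18*(-1/175) = (-3 - 1/14) - 18/175 = -43/14 - 18/175 = -1111/350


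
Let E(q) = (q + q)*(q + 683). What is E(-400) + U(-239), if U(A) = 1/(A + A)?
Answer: -108219201/478 ≈ -2.2640e+5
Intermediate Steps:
U(A) = 1/(2*A)
E(q) = 2*q*(683 + q) (E(q) = (2*q)*(683 + q) = 2*q*(683 + q))
E(-400) + U(-239) = 2*(-400)*(683 - 400) + (½)/(-239) = 2*(-400)*283 + (½)*(-1/239) = -226400 - 1/478 = -108219201/478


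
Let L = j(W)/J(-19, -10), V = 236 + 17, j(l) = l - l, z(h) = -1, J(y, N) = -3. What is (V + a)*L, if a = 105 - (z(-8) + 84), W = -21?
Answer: 0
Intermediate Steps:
a = 22 (a = 105 - (-1 + 84) = 105 - 1*83 = 105 - 83 = 22)
j(l) = 0
V = 253
L = 0 (L = 0/(-3) = 0*(-1/3) = 0)
(V + a)*L = (253 + 22)*0 = 275*0 = 0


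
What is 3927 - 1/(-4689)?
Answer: 18413704/4689 ≈ 3927.0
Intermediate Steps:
3927 - 1/(-4689) = 3927 - 1*(-1/4689) = 3927 + 1/4689 = 18413704/4689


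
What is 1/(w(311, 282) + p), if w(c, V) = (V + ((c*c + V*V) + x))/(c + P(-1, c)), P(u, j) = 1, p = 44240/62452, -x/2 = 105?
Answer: 374712/212022157 ≈ 0.0017673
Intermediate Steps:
x = -210 (x = -2*105 = -210)
p = 11060/15613 (p = 44240*(1/62452) = 11060/15613 ≈ 0.70838)
w(c, V) = (-210 + V + V**2 + c**2)/(1 + c) (w(c, V) = (V + ((c*c + V*V) - 210))/(c + 1) = (V + ((c**2 + V**2) - 210))/(1 + c) = (V + ((V**2 + c**2) - 210))/(1 + c) = (V + (-210 + V**2 + c**2))/(1 + c) = (-210 + V + V**2 + c**2)/(1 + c))
1/(w(311, 282) + p) = 1/((-210 + 282 + 282**2 + 311**2)/(1 + 311) + 11060/15613) = 1/((-210 + 282 + 79524 + 96721)/312 + 11060/15613) = 1/((1/312)*176317 + 11060/15613) = 1/(176317/312 + 11060/15613) = 1/(212022157/374712) = 374712/212022157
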